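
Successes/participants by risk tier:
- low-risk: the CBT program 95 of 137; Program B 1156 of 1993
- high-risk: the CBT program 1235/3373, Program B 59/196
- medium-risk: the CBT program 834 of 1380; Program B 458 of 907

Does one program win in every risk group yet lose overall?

Yes

Low-risk: the CBT program 95/137 = 69.3%, Program B 1156/1993 = 58.0% → the CBT program
High-risk: the CBT program 1235/3373 = 36.6%, Program B 59/196 = 30.1% → the CBT program
Medium-risk: the CBT program 834/1380 = 60.4%, Program B 458/907 = 50.5% → the CBT program
Overall: the CBT program 2164/4890 = 44.3%, Program B 1673/3096 = 54.0% → Program B
The CBT program wins each risk group but Program B wins overall — the comparison reverses. The CBT program's participants skew toward high-risk, which has a lower base rate.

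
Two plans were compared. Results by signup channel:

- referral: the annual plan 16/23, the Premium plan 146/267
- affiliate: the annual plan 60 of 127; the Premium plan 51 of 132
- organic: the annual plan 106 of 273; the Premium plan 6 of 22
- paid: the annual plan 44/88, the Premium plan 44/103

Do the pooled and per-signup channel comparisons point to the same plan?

Referral: the annual plan 16/23 = 69.6%, the Premium plan 146/267 = 54.7% → the annual plan
Affiliate: the annual plan 60/127 = 47.2%, the Premium plan 51/132 = 38.6% → the annual plan
Organic: the annual plan 106/273 = 38.8%, the Premium plan 6/22 = 27.3% → the annual plan
Paid: the annual plan 44/88 = 50.0%, the Premium plan 44/103 = 42.7% → the annual plan
Overall: the annual plan 226/511 = 44.2%, the Premium plan 247/524 = 47.1% → the Premium plan
The annual plan wins each signup group but the Premium plan wins overall — the comparison reverses. The annual plan's customers skew toward organic, which has a lower base rate.

No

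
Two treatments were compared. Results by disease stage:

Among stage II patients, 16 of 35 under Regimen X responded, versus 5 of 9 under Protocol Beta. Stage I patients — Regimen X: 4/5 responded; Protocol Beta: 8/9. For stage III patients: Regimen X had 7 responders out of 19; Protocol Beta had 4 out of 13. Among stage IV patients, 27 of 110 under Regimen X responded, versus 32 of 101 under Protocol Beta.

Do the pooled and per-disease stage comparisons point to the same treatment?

No

Stage II: Regimen X 16/35 = 45.7%, Protocol Beta 5/9 = 55.6% → Protocol Beta
Stage I: Regimen X 4/5 = 80.0%, Protocol Beta 8/9 = 88.9% → Protocol Beta
Stage III: Regimen X 7/19 = 36.8%, Protocol Beta 4/13 = 30.8% → Regimen X
Stage IV: Regimen X 27/110 = 24.5%, Protocol Beta 32/101 = 31.7% → Protocol Beta
Overall: Regimen X 54/169 = 32.0%, Protocol Beta 49/132 = 37.1% → Protocol Beta
Neither sweeps: Regimen X wins 1 of 4 groups, Protocol Beta wins 3. Protocol Beta wins overall but not every group — no Simpson reversal.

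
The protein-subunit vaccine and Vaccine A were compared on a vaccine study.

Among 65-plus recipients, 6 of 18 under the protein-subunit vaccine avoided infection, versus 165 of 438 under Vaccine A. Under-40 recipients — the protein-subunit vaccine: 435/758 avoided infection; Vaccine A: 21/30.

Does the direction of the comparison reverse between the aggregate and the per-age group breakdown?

65-plus: the protein-subunit vaccine 6/18 = 33.3%, Vaccine A 165/438 = 37.7% → Vaccine A
Under-40: the protein-subunit vaccine 435/758 = 57.4%, Vaccine A 21/30 = 70.0% → Vaccine A
Overall: the protein-subunit vaccine 441/776 = 56.8%, Vaccine A 186/468 = 39.7% → the protein-subunit vaccine
Vaccine A wins each age group but the protein-subunit vaccine wins overall — the comparison reverses. Vaccine A's recipients skew toward 65-plus, which has a lower base rate.

Yes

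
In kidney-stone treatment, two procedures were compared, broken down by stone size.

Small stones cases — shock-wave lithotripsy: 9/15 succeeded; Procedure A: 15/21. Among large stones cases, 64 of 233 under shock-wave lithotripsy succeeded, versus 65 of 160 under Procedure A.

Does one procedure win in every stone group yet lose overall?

Small stones: shock-wave lithotripsy 9/15 = 60.0%, Procedure A 15/21 = 71.4% → Procedure A
Large stones: shock-wave lithotripsy 64/233 = 27.5%, Procedure A 65/160 = 40.6% → Procedure A
Overall: shock-wave lithotripsy 73/248 = 29.4%, Procedure A 80/181 = 44.2% → Procedure A
Procedure A wins overall and in every stone group — no reversal.

No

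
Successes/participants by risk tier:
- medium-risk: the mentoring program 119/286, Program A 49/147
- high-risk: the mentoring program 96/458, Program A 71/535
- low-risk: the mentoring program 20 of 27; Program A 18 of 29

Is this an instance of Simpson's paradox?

Medium-risk: the mentoring program 119/286 = 41.6%, Program A 49/147 = 33.3% → the mentoring program
High-risk: the mentoring program 96/458 = 21.0%, Program A 71/535 = 13.3% → the mentoring program
Low-risk: the mentoring program 20/27 = 74.1%, Program A 18/29 = 62.1% → the mentoring program
Overall: the mentoring program 235/771 = 30.5%, Program A 138/711 = 19.4% → the mentoring program
The mentoring program wins overall and in every risk group — no reversal.

No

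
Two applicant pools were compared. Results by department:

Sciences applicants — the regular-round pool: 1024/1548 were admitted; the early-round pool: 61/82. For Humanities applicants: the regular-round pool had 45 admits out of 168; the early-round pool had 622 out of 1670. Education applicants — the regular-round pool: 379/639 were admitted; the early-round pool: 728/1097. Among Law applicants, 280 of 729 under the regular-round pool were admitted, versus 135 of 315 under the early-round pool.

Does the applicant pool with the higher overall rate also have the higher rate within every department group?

Sciences: the regular-round pool 1024/1548 = 66.1%, the early-round pool 61/82 = 74.4% → the early-round pool
Humanities: the regular-round pool 45/168 = 26.8%, the early-round pool 622/1670 = 37.2% → the early-round pool
Education: the regular-round pool 379/639 = 59.3%, the early-round pool 728/1097 = 66.4% → the early-round pool
Law: the regular-round pool 280/729 = 38.4%, the early-round pool 135/315 = 42.9% → the early-round pool
Overall: the regular-round pool 1728/3084 = 56.0%, the early-round pool 1546/3164 = 48.9% → the regular-round pool
The early-round pool wins each department group but the regular-round pool wins overall — the comparison reverses. The early-round pool's applicants skew toward Humanities, which has a lower base rate.

No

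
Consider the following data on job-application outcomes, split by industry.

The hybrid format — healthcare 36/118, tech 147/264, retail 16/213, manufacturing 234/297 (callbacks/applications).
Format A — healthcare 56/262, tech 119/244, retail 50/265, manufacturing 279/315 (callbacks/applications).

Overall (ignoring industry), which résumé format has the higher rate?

the hybrid format

Healthcare: the hybrid format 36/118 = 30.5%, Format A 56/262 = 21.4% → the hybrid format
Tech: the hybrid format 147/264 = 55.7%, Format A 119/244 = 48.8% → the hybrid format
Retail: the hybrid format 16/213 = 7.5%, Format A 50/265 = 18.9% → Format A
Manufacturing: the hybrid format 234/297 = 78.8%, Format A 279/315 = 88.6% → Format A
Overall: the hybrid format 433/892 = 48.5%, Format A 504/1086 = 46.4% → the hybrid format
(Neither sweeps every industry group, but the hybrid format has the higher pooled rate.)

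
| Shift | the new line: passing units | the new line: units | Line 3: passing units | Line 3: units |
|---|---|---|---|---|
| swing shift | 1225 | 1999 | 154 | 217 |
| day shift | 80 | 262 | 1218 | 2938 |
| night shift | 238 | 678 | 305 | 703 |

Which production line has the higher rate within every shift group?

Line 3

Swing shift: the new line 1225/1999 = 61.3%, Line 3 154/217 = 71.0% → Line 3
Day shift: the new line 80/262 = 30.5%, Line 3 1218/2938 = 41.5% → Line 3
Night shift: the new line 238/678 = 35.1%, Line 3 305/703 = 43.4% → Line 3
Line 3 has the higher rate in all 3 groups.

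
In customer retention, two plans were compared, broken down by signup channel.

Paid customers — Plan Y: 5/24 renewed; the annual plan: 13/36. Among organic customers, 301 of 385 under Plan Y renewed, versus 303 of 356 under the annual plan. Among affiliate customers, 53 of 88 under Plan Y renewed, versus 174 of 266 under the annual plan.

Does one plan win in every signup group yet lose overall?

No

Paid: Plan Y 5/24 = 20.8%, the annual plan 13/36 = 36.1% → the annual plan
Organic: Plan Y 301/385 = 78.2%, the annual plan 303/356 = 85.1% → the annual plan
Affiliate: Plan Y 53/88 = 60.2%, the annual plan 174/266 = 65.4% → the annual plan
Overall: Plan Y 359/497 = 72.2%, the annual plan 490/658 = 74.5% → the annual plan
The annual plan wins overall and in every signup group — no reversal.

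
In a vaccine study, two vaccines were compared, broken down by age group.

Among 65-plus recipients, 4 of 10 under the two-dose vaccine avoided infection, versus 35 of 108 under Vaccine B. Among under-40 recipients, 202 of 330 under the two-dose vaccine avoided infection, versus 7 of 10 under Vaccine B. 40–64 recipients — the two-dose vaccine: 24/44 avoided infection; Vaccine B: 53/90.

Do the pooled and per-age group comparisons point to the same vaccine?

65-plus: the two-dose vaccine 4/10 = 40.0%, Vaccine B 35/108 = 32.4% → the two-dose vaccine
Under-40: the two-dose vaccine 202/330 = 61.2%, Vaccine B 7/10 = 70.0% → Vaccine B
40–64: the two-dose vaccine 24/44 = 54.5%, Vaccine B 53/90 = 58.9% → Vaccine B
Overall: the two-dose vaccine 230/384 = 59.9%, Vaccine B 95/208 = 45.7% → the two-dose vaccine
Neither sweeps: the two-dose vaccine wins 1 of 3 groups, Vaccine B wins 2. The two-dose vaccine wins overall but not every group — no Simpson reversal.

No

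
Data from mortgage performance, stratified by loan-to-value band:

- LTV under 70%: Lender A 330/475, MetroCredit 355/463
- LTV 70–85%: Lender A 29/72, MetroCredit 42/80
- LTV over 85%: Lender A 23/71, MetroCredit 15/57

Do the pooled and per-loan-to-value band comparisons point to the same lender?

LTV under 70%: Lender A 330/475 = 69.5%, MetroCredit 355/463 = 76.7% → MetroCredit
LTV 70–85%: Lender A 29/72 = 40.3%, MetroCredit 42/80 = 52.5% → MetroCredit
LTV over 85%: Lender A 23/71 = 32.4%, MetroCredit 15/57 = 26.3% → Lender A
Overall: Lender A 382/618 = 61.8%, MetroCredit 412/600 = 68.7% → MetroCredit
Neither sweeps: Lender A wins 1 of 3 groups, MetroCredit wins 2. MetroCredit wins overall but not every group — no Simpson reversal.

No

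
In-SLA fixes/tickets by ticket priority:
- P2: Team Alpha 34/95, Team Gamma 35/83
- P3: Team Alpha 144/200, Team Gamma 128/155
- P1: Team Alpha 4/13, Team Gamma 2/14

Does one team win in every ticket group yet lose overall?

No

P2: Team Alpha 34/95 = 35.8%, Team Gamma 35/83 = 42.2% → Team Gamma
P3: Team Alpha 144/200 = 72.0%, Team Gamma 128/155 = 82.6% → Team Gamma
P1: Team Alpha 4/13 = 30.8%, Team Gamma 2/14 = 14.3% → Team Alpha
Overall: Team Alpha 182/308 = 59.1%, Team Gamma 165/252 = 65.5% → Team Gamma
Neither sweeps: Team Alpha wins 1 of 3 groups, Team Gamma wins 2. Team Gamma wins overall but not every group — no Simpson reversal.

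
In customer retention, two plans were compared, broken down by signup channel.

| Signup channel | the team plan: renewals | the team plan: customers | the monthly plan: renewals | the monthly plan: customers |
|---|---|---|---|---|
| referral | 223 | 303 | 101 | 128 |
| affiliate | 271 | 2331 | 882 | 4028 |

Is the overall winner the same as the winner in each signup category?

Yes

Referral: the team plan 223/303 = 73.6%, the monthly plan 101/128 = 78.9% → the monthly plan
Affiliate: the team plan 271/2331 = 11.6%, the monthly plan 882/4028 = 21.9% → the monthly plan
Overall: the team plan 494/2634 = 18.8%, the monthly plan 983/4156 = 23.7% → the monthly plan
The monthly plan wins overall and in every signup group — no reversal.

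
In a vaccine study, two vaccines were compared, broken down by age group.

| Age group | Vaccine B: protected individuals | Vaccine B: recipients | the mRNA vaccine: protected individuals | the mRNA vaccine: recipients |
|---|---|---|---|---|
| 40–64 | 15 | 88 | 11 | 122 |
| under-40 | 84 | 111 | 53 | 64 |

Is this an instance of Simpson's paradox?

40–64: Vaccine B 15/88 = 17.0%, the mRNA vaccine 11/122 = 9.0% → Vaccine B
Under-40: Vaccine B 84/111 = 75.7%, the mRNA vaccine 53/64 = 82.8% → the mRNA vaccine
Overall: Vaccine B 99/199 = 49.7%, the mRNA vaccine 64/186 = 34.4% → Vaccine B
Neither sweeps: Vaccine B wins 1 of 2 groups, the mRNA vaccine wins 1. Vaccine B wins overall but not every group — no Simpson reversal.

No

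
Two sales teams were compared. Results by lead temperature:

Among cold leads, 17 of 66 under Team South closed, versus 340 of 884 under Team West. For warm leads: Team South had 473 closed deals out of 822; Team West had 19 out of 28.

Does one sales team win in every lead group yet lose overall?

Cold: Team South 17/66 = 25.8%, Team West 340/884 = 38.5% → Team West
Warm: Team South 473/822 = 57.5%, Team West 19/28 = 67.9% → Team West
Overall: Team South 490/888 = 55.2%, Team West 359/912 = 39.4% → Team South
Team West wins each lead group but Team South wins overall — the comparison reverses. Team West's leads skew toward cold, which has a lower base rate.

Yes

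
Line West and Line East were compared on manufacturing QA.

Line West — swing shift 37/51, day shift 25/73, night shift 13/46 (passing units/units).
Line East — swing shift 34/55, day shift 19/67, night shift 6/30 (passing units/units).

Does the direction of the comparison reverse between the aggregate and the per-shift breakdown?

Swing shift: Line West 37/51 = 72.5%, Line East 34/55 = 61.8% → Line West
Day shift: Line West 25/73 = 34.2%, Line East 19/67 = 28.4% → Line West
Night shift: Line West 13/46 = 28.3%, Line East 6/30 = 20.0% → Line West
Overall: Line West 75/170 = 44.1%, Line East 59/152 = 38.8% → Line West
Line West wins overall and in every shift group — no reversal.

No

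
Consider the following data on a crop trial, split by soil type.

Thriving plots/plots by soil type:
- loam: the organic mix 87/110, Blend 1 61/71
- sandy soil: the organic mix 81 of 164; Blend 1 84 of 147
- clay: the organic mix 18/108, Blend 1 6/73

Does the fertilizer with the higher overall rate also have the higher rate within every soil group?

No

Loam: the organic mix 87/110 = 79.1%, Blend 1 61/71 = 85.9% → Blend 1
Sandy soil: the organic mix 81/164 = 49.4%, Blend 1 84/147 = 57.1% → Blend 1
Clay: the organic mix 18/108 = 16.7%, Blend 1 6/73 = 8.2% → the organic mix
Overall: the organic mix 186/382 = 48.7%, Blend 1 151/291 = 51.9% → Blend 1
Neither sweeps: the organic mix wins 1 of 3 groups, Blend 1 wins 2. Blend 1 wins overall but not every group — no Simpson reversal.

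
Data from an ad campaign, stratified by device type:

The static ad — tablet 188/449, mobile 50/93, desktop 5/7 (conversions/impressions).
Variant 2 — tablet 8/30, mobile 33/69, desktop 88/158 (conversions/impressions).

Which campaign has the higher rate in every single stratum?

the static ad

Tablet: the static ad 188/449 = 41.9%, Variant 2 8/30 = 26.7% → the static ad
Mobile: the static ad 50/93 = 53.8%, Variant 2 33/69 = 47.8% → the static ad
Desktop: the static ad 5/7 = 71.4%, Variant 2 88/158 = 55.7% → the static ad
The static ad has the higher rate in all 3 groups.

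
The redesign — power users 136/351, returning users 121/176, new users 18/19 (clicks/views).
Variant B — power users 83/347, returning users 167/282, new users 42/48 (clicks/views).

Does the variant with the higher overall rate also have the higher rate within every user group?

Yes

Power users: the redesign 136/351 = 38.7%, Variant B 83/347 = 23.9% → the redesign
Returning users: the redesign 121/176 = 68.8%, Variant B 167/282 = 59.2% → the redesign
New users: the redesign 18/19 = 94.7%, Variant B 42/48 = 87.5% → the redesign
Overall: the redesign 275/546 = 50.4%, Variant B 292/677 = 43.1% → the redesign
The redesign wins overall and in every user group — no reversal.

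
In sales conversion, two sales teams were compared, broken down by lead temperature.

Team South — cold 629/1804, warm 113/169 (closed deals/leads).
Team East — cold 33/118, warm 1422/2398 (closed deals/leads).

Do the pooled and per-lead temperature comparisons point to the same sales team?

Cold: Team South 629/1804 = 34.9%, Team East 33/118 = 28.0% → Team South
Warm: Team South 113/169 = 66.9%, Team East 1422/2398 = 59.3% → Team South
Overall: Team South 742/1973 = 37.6%, Team East 1455/2516 = 57.8% → Team East
Team South wins each lead group but Team East wins overall — the comparison reverses. Team South's leads skew toward cold, which has a lower base rate.

No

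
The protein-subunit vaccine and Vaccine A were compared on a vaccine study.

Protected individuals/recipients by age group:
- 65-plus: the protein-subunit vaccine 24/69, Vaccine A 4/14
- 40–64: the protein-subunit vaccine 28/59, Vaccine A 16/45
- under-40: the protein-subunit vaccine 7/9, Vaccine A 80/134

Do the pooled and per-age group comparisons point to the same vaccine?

No

65-plus: the protein-subunit vaccine 24/69 = 34.8%, Vaccine A 4/14 = 28.6% → the protein-subunit vaccine
40–64: the protein-subunit vaccine 28/59 = 47.5%, Vaccine A 16/45 = 35.6% → the protein-subunit vaccine
Under-40: the protein-subunit vaccine 7/9 = 77.8%, Vaccine A 80/134 = 59.7% → the protein-subunit vaccine
Overall: the protein-subunit vaccine 59/137 = 43.1%, Vaccine A 100/193 = 51.8% → Vaccine A
The protein-subunit vaccine wins each age group but Vaccine A wins overall — the comparison reverses. The protein-subunit vaccine's recipients skew toward 65-plus, which has a lower base rate.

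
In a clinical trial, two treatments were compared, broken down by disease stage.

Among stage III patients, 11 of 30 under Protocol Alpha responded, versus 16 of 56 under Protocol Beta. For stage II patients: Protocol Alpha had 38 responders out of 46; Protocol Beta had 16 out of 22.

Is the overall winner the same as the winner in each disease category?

Yes

Stage III: Protocol Alpha 11/30 = 36.7%, Protocol Beta 16/56 = 28.6% → Protocol Alpha
Stage II: Protocol Alpha 38/46 = 82.6%, Protocol Beta 16/22 = 72.7% → Protocol Alpha
Overall: Protocol Alpha 49/76 = 64.5%, Protocol Beta 32/78 = 41.0% → Protocol Alpha
Protocol Alpha wins overall and in every disease group — no reversal.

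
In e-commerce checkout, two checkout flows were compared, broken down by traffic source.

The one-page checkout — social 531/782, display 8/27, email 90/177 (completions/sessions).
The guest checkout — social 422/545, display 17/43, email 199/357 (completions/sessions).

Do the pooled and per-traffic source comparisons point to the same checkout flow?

Yes

Social: the one-page checkout 531/782 = 67.9%, the guest checkout 422/545 = 77.4% → the guest checkout
Display: the one-page checkout 8/27 = 29.6%, the guest checkout 17/43 = 39.5% → the guest checkout
Email: the one-page checkout 90/177 = 50.8%, the guest checkout 199/357 = 55.7% → the guest checkout
Overall: the one-page checkout 629/986 = 63.8%, the guest checkout 638/945 = 67.5% → the guest checkout
The guest checkout wins overall and in every traffic group — no reversal.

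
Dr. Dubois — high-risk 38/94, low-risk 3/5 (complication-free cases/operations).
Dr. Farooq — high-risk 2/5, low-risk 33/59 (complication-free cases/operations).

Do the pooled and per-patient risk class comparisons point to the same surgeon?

High-risk: Dr. Dubois 38/94 = 40.4%, Dr. Farooq 2/5 = 40.0% → Dr. Dubois
Low-risk: Dr. Dubois 3/5 = 60.0%, Dr. Farooq 33/59 = 55.9% → Dr. Dubois
Overall: Dr. Dubois 41/99 = 41.4%, Dr. Farooq 35/64 = 54.7% → Dr. Farooq
Dr. Dubois wins each patient risk group but Dr. Farooq wins overall — the comparison reverses. Dr. Dubois's operations skew toward high-risk, which has a lower base rate.

No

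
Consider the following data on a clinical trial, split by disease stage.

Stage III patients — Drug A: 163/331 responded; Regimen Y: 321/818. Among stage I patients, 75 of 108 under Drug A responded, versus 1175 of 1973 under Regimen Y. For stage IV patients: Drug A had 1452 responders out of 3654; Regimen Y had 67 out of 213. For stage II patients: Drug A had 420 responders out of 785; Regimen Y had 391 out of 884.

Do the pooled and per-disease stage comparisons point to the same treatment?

No

Stage III: Drug A 163/331 = 49.2%, Regimen Y 321/818 = 39.2% → Drug A
Stage I: Drug A 75/108 = 69.4%, Regimen Y 1175/1973 = 59.6% → Drug A
Stage IV: Drug A 1452/3654 = 39.7%, Regimen Y 67/213 = 31.5% → Drug A
Stage II: Drug A 420/785 = 53.5%, Regimen Y 391/884 = 44.2% → Drug A
Overall: Drug A 2110/4878 = 43.3%, Regimen Y 1954/3888 = 50.3% → Regimen Y
Drug A wins each disease group but Regimen Y wins overall — the comparison reverses. Drug A's patients skew toward stage IV, which has a lower base rate.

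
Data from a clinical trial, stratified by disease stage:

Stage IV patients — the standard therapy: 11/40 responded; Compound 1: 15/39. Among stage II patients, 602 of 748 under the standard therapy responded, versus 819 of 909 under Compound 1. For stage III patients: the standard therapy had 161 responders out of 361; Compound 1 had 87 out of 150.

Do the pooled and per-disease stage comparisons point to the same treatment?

Stage IV: the standard therapy 11/40 = 27.5%, Compound 1 15/39 = 38.5% → Compound 1
Stage II: the standard therapy 602/748 = 80.5%, Compound 1 819/909 = 90.1% → Compound 1
Stage III: the standard therapy 161/361 = 44.6%, Compound 1 87/150 = 58.0% → Compound 1
Overall: the standard therapy 774/1149 = 67.4%, Compound 1 921/1098 = 83.9% → Compound 1
Compound 1 wins overall and in every disease group — no reversal.

Yes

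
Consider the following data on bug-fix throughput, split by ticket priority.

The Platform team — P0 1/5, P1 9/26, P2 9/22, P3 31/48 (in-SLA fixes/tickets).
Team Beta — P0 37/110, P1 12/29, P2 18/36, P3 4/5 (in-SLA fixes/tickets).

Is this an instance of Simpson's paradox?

P0: the Platform team 1/5 = 20.0%, Team Beta 37/110 = 33.6% → Team Beta
P1: the Platform team 9/26 = 34.6%, Team Beta 12/29 = 41.4% → Team Beta
P2: the Platform team 9/22 = 40.9%, Team Beta 18/36 = 50.0% → Team Beta
P3: the Platform team 31/48 = 64.6%, Team Beta 4/5 = 80.0% → Team Beta
Overall: the Platform team 50/101 = 49.5%, Team Beta 71/180 = 39.4% → the Platform team
Team Beta wins each ticket group but the Platform team wins overall — the comparison reverses. Team Beta's tickets skew toward P0, which has a lower base rate.

Yes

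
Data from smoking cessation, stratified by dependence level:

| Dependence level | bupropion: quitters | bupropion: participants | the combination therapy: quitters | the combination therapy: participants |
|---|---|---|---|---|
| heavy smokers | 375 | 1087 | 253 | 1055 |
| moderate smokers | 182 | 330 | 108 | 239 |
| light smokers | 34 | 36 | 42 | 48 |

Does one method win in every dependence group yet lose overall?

No

Heavy smokers: bupropion 375/1087 = 34.5%, the combination therapy 253/1055 = 24.0% → bupropion
Moderate smokers: bupropion 182/330 = 55.2%, the combination therapy 108/239 = 45.2% → bupropion
Light smokers: bupropion 34/36 = 94.4%, the combination therapy 42/48 = 87.5% → bupropion
Overall: bupropion 591/1453 = 40.7%, the combination therapy 403/1342 = 30.0% → bupropion
Bupropion wins overall and in every dependence group — no reversal.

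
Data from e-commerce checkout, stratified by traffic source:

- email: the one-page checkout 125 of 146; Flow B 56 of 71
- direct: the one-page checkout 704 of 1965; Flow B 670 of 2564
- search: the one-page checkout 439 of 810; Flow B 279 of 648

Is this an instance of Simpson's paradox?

No

Email: the one-page checkout 125/146 = 85.6%, Flow B 56/71 = 78.9% → the one-page checkout
Direct: the one-page checkout 704/1965 = 35.8%, Flow B 670/2564 = 26.1% → the one-page checkout
Search: the one-page checkout 439/810 = 54.2%, Flow B 279/648 = 43.1% → the one-page checkout
Overall: the one-page checkout 1268/2921 = 43.4%, Flow B 1005/3283 = 30.6% → the one-page checkout
The one-page checkout wins overall and in every traffic group — no reversal.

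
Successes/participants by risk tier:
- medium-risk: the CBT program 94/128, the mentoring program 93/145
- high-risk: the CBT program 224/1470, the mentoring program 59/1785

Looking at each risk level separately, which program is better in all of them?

Medium-risk: the CBT program 94/128 = 73.4%, the mentoring program 93/145 = 64.1% → the CBT program
High-risk: the CBT program 224/1470 = 15.2%, the mentoring program 59/1785 = 3.3% → the CBT program
The CBT program has the higher rate in both groups.

the CBT program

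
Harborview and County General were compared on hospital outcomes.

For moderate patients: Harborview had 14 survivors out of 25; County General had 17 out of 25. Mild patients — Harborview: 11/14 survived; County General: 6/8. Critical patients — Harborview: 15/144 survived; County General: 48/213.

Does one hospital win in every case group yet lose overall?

Moderate: Harborview 14/25 = 56.0%, County General 17/25 = 68.0% → County General
Mild: Harborview 11/14 = 78.6%, County General 6/8 = 75.0% → Harborview
Critical: Harborview 15/144 = 10.4%, County General 48/213 = 22.5% → County General
Overall: Harborview 40/183 = 21.9%, County General 71/246 = 28.9% → County General
Neither sweeps: Harborview wins 1 of 3 groups, County General wins 2. County General wins overall but not every group — no Simpson reversal.

No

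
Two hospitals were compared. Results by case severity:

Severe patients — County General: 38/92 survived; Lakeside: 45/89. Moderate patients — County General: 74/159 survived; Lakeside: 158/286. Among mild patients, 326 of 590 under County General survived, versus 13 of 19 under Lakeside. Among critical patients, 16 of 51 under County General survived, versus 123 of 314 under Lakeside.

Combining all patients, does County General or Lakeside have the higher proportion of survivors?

Severe: County General 38/92 = 41.3%, Lakeside 45/89 = 50.6% → Lakeside
Moderate: County General 74/159 = 46.5%, Lakeside 158/286 = 55.2% → Lakeside
Mild: County General 326/590 = 55.3%, Lakeside 13/19 = 68.4% → Lakeside
Critical: County General 16/51 = 31.4%, Lakeside 123/314 = 39.2% → Lakeside
Overall: County General 454/892 = 50.9%, Lakeside 339/708 = 47.9% → County General
(Lakeside wins every case group but County General wins overall — Lakeside's patients skew toward the low-rate critical group.)

County General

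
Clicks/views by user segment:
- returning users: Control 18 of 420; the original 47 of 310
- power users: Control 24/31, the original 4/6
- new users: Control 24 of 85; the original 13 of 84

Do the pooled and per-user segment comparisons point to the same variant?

Returning users: Control 18/420 = 4.3%, the original 47/310 = 15.2% → the original
Power users: Control 24/31 = 77.4%, the original 4/6 = 66.7% → Control
New users: Control 24/85 = 28.2%, the original 13/84 = 15.5% → Control
Overall: Control 66/536 = 12.3%, the original 64/400 = 16.0% → the original
Neither sweeps: Control wins 2 of 3 groups, the original wins 1. The original wins overall but not every group — no Simpson reversal.

No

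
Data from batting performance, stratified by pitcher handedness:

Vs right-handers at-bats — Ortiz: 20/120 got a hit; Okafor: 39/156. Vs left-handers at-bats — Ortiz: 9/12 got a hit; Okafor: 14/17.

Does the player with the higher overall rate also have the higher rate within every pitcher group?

Vs right-handers: Ortiz 20/120 = 16.7%, Okafor 39/156 = 25.0% → Okafor
Vs left-handers: Ortiz 9/12 = 75.0%, Okafor 14/17 = 82.4% → Okafor
Overall: Ortiz 29/132 = 22.0%, Okafor 53/173 = 30.6% → Okafor
Okafor wins overall and in every pitcher group — no reversal.

Yes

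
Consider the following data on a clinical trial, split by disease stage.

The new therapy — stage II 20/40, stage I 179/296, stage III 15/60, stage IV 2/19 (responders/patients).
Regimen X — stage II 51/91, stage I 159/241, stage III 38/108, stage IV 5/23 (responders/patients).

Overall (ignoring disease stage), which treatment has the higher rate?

Regimen X

Stage II: the new therapy 20/40 = 50.0%, Regimen X 51/91 = 56.0% → Regimen X
Stage I: the new therapy 179/296 = 60.5%, Regimen X 159/241 = 66.0% → Regimen X
Stage III: the new therapy 15/60 = 25.0%, Regimen X 38/108 = 35.2% → Regimen X
Stage IV: the new therapy 2/19 = 10.5%, Regimen X 5/23 = 21.7% → Regimen X
Overall: the new therapy 216/415 = 52.0%, Regimen X 253/463 = 54.6% → Regimen X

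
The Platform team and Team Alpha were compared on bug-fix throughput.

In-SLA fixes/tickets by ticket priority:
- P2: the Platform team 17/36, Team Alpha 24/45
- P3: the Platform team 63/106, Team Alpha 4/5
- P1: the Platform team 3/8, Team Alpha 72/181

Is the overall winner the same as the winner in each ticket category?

P2: the Platform team 17/36 = 47.2%, Team Alpha 24/45 = 53.3% → Team Alpha
P3: the Platform team 63/106 = 59.4%, Team Alpha 4/5 = 80.0% → Team Alpha
P1: the Platform team 3/8 = 37.5%, Team Alpha 72/181 = 39.8% → Team Alpha
Overall: the Platform team 83/150 = 55.3%, Team Alpha 100/231 = 43.3% → the Platform team
Team Alpha wins each ticket group but the Platform team wins overall — the comparison reverses. Team Alpha's tickets skew toward P1, which has a lower base rate.

No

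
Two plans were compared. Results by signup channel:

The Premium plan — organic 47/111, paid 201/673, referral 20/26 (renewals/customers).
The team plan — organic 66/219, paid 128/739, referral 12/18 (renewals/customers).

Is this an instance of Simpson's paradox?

No

Organic: the Premium plan 47/111 = 42.3%, the team plan 66/219 = 30.1% → the Premium plan
Paid: the Premium plan 201/673 = 29.9%, the team plan 128/739 = 17.3% → the Premium plan
Referral: the Premium plan 20/26 = 76.9%, the team plan 12/18 = 66.7% → the Premium plan
Overall: the Premium plan 268/810 = 33.1%, the team plan 206/976 = 21.1% → the Premium plan
The Premium plan wins overall and in every signup group — no reversal.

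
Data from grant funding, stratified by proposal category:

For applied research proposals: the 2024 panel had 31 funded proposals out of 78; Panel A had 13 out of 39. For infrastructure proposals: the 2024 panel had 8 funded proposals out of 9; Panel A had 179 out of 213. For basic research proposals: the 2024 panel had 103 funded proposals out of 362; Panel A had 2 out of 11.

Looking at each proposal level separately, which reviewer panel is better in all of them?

Applied research: the 2024 panel 31/78 = 39.7%, Panel A 13/39 = 33.3% → the 2024 panel
Infrastructure: the 2024 panel 8/9 = 88.9%, Panel A 179/213 = 84.0% → the 2024 panel
Basic research: the 2024 panel 103/362 = 28.5%, Panel A 2/11 = 18.2% → the 2024 panel
The 2024 panel has the higher rate in all 3 groups.

the 2024 panel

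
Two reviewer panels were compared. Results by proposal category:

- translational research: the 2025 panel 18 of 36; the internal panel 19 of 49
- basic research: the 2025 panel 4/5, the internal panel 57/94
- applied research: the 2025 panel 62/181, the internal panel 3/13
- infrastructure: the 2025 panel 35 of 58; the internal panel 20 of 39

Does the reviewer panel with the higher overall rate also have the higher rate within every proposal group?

Translational research: the 2025 panel 18/36 = 50.0%, the internal panel 19/49 = 38.8% → the 2025 panel
Basic research: the 2025 panel 4/5 = 80.0%, the internal panel 57/94 = 60.6% → the 2025 panel
Applied research: the 2025 panel 62/181 = 34.3%, the internal panel 3/13 = 23.1% → the 2025 panel
Infrastructure: the 2025 panel 35/58 = 60.3%, the internal panel 20/39 = 51.3% → the 2025 panel
Overall: the 2025 panel 119/280 = 42.5%, the internal panel 99/195 = 50.8% → the internal panel
The 2025 panel wins each proposal group but the internal panel wins overall — the comparison reverses. The 2025 panel's proposals skew toward applied research, which has a lower base rate.

No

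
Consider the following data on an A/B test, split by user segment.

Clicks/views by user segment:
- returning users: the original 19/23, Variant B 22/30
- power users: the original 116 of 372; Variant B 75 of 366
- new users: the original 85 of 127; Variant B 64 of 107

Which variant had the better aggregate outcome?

Returning users: the original 19/23 = 82.6%, Variant B 22/30 = 73.3% → the original
Power users: the original 116/372 = 31.2%, Variant B 75/366 = 20.5% → the original
New users: the original 85/127 = 66.9%, Variant B 64/107 = 59.8% → the original
Overall: the original 220/522 = 42.1%, Variant B 161/503 = 32.0% → the original

the original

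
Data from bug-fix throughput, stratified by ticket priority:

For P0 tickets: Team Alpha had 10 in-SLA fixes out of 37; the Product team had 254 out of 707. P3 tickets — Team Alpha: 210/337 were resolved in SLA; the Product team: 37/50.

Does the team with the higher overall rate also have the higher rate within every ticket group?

P0: Team Alpha 10/37 = 27.0%, the Product team 254/707 = 35.9% → the Product team
P3: Team Alpha 210/337 = 62.3%, the Product team 37/50 = 74.0% → the Product team
Overall: Team Alpha 220/374 = 58.8%, the Product team 291/757 = 38.4% → Team Alpha
The Product team wins each ticket group but Team Alpha wins overall — the comparison reverses. The Product team's tickets skew toward P0, which has a lower base rate.

No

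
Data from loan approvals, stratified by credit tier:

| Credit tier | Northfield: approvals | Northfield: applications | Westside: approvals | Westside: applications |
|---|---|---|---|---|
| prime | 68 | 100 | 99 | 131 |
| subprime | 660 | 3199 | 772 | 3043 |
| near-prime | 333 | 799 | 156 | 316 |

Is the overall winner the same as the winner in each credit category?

Yes

Prime: Northfield 68/100 = 68.0%, Westside 99/131 = 75.6% → Westside
Subprime: Northfield 660/3199 = 20.6%, Westside 772/3043 = 25.4% → Westside
Near-prime: Northfield 333/799 = 41.7%, Westside 156/316 = 49.4% → Westside
Overall: Northfield 1061/4098 = 25.9%, Westside 1027/3490 = 29.4% → Westside
Westside wins overall and in every credit group — no reversal.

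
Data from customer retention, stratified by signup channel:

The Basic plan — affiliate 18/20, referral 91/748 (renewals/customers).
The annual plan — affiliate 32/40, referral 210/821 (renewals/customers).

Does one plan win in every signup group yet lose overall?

No

Affiliate: the Basic plan 18/20 = 90.0%, the annual plan 32/40 = 80.0% → the Basic plan
Referral: the Basic plan 91/748 = 12.2%, the annual plan 210/821 = 25.6% → the annual plan
Overall: the Basic plan 109/768 = 14.2%, the annual plan 242/861 = 28.1% → the annual plan
Neither sweeps: the Basic plan wins 1 of 2 groups, the annual plan wins 1. The annual plan wins overall but not every group — no Simpson reversal.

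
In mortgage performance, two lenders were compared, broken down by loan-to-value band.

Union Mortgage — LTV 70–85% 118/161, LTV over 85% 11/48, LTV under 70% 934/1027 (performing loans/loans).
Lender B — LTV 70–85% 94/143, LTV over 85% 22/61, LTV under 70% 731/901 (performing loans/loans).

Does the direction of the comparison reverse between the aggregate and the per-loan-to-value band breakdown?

No

LTV 70–85%: Union Mortgage 118/161 = 73.3%, Lender B 94/143 = 65.7% → Union Mortgage
LTV over 85%: Union Mortgage 11/48 = 22.9%, Lender B 22/61 = 36.1% → Lender B
LTV under 70%: Union Mortgage 934/1027 = 90.9%, Lender B 731/901 = 81.1% → Union Mortgage
Overall: Union Mortgage 1063/1236 = 86.0%, Lender B 847/1105 = 76.7% → Union Mortgage
Neither sweeps: Union Mortgage wins 2 of 3 groups, Lender B wins 1. Union Mortgage wins overall but not every group — no Simpson reversal.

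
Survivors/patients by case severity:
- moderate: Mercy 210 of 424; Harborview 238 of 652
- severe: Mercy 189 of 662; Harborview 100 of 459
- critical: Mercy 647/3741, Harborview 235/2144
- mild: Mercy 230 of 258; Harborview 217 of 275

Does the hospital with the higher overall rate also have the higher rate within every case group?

Moderate: Mercy 210/424 = 49.5%, Harborview 238/652 = 36.5% → Mercy
Severe: Mercy 189/662 = 28.5%, Harborview 100/459 = 21.8% → Mercy
Critical: Mercy 647/3741 = 17.3%, Harborview 235/2144 = 11.0% → Mercy
Mild: Mercy 230/258 = 89.1%, Harborview 217/275 = 78.9% → Mercy
Overall: Mercy 1276/5085 = 25.1%, Harborview 790/3530 = 22.4% → Mercy
Mercy wins overall and in every case group — no reversal.

Yes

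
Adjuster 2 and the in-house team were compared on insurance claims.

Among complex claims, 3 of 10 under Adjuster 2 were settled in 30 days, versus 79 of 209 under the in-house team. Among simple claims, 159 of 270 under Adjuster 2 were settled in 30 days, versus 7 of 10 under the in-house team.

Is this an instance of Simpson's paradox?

Yes

Complex: Adjuster 2 3/10 = 30.0%, the in-house team 79/209 = 37.8% → the in-house team
Simple: Adjuster 2 159/270 = 58.9%, the in-house team 7/10 = 70.0% → the in-house team
Overall: Adjuster 2 162/280 = 57.9%, the in-house team 86/219 = 39.3% → Adjuster 2
The in-house team wins each claim group but Adjuster 2 wins overall — the comparison reverses. The in-house team's claims skew toward complex, which has a lower base rate.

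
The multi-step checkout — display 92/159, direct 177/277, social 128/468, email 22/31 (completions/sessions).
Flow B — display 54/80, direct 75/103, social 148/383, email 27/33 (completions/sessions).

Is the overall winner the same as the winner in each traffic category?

Yes

Display: the multi-step checkout 92/159 = 57.9%, Flow B 54/80 = 67.5% → Flow B
Direct: the multi-step checkout 177/277 = 63.9%, Flow B 75/103 = 72.8% → Flow B
Social: the multi-step checkout 128/468 = 27.4%, Flow B 148/383 = 38.6% → Flow B
Email: the multi-step checkout 22/31 = 71.0%, Flow B 27/33 = 81.8% → Flow B
Overall: the multi-step checkout 419/935 = 44.8%, Flow B 304/599 = 50.8% → Flow B
Flow B wins overall and in every traffic group — no reversal.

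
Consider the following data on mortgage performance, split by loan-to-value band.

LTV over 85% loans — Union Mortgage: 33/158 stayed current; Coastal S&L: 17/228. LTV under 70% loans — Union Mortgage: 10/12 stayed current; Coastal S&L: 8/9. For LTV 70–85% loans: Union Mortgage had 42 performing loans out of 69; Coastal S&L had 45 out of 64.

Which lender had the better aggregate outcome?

LTV over 85%: Union Mortgage 33/158 = 20.9%, Coastal S&L 17/228 = 7.5% → Union Mortgage
LTV under 70%: Union Mortgage 10/12 = 83.3%, Coastal S&L 8/9 = 88.9% → Coastal S&L
LTV 70–85%: Union Mortgage 42/69 = 60.9%, Coastal S&L 45/64 = 70.3% → Coastal S&L
Overall: Union Mortgage 85/239 = 35.6%, Coastal S&L 70/301 = 23.3% → Union Mortgage
(Neither sweeps every loan-to-value group, but Union Mortgage has the higher pooled rate.)

Union Mortgage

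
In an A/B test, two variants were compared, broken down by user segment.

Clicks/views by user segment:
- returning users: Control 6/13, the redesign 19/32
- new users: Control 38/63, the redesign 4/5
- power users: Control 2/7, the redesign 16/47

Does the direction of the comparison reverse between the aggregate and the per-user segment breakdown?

Yes

Returning users: Control 6/13 = 46.2%, the redesign 19/32 = 59.4% → the redesign
New users: Control 38/63 = 60.3%, the redesign 4/5 = 80.0% → the redesign
Power users: Control 2/7 = 28.6%, the redesign 16/47 = 34.0% → the redesign
Overall: Control 46/83 = 55.4%, the redesign 39/84 = 46.4% → Control
The redesign wins each user group but Control wins overall — the comparison reverses. The redesign's views skew toward power users, which has a lower base rate.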